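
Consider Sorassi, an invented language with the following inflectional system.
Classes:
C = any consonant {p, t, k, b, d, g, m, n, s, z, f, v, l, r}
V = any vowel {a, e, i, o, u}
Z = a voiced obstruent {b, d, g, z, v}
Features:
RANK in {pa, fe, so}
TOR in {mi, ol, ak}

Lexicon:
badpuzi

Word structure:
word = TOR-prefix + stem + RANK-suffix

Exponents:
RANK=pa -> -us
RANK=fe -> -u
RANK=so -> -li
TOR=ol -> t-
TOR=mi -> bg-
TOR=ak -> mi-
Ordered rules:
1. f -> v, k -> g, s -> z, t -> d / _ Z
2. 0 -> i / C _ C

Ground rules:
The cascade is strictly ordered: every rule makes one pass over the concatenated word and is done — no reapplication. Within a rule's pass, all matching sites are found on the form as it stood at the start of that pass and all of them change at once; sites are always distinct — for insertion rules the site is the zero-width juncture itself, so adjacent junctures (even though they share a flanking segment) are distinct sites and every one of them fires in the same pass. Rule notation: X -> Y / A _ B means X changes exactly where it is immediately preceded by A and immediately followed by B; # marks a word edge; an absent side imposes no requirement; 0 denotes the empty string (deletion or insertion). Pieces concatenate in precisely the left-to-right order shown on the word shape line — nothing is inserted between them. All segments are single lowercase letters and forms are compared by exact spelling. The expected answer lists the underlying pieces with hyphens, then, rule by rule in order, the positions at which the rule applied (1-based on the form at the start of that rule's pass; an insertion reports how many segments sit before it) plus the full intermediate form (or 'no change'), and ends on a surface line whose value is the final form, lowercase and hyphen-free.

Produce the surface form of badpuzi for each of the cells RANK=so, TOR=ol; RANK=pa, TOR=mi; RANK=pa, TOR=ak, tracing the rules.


cell RANK=so, TOR=ol:
underlying: t-badpuzi-li
1. f -> v, k -> g, s -> z, t -> d / _ Z: fires at position(s) 1: dbadpuzili
2. 0 -> i / C _ C: inserts after position(s) 1, 4: dibadipuzili
surface: dibadipuzili

cell RANK=pa, TOR=mi:
underlying: bg-badpuzi-us
1. f -> v, k -> g, s -> z, t -> d / _ Z: no change
2. 0 -> i / C _ C: inserts after position(s) 1, 2, 5: bigibadipuzius
surface: bigibadipuzius

cell RANK=pa, TOR=ak:
underlying: mi-badpuzi-us
1. f -> v, k -> g, s -> z, t -> d / _ Z: no change
2. 0 -> i / C _ C: inserts after position(s) 5: mibadipuzius
surface: mibadipuzius


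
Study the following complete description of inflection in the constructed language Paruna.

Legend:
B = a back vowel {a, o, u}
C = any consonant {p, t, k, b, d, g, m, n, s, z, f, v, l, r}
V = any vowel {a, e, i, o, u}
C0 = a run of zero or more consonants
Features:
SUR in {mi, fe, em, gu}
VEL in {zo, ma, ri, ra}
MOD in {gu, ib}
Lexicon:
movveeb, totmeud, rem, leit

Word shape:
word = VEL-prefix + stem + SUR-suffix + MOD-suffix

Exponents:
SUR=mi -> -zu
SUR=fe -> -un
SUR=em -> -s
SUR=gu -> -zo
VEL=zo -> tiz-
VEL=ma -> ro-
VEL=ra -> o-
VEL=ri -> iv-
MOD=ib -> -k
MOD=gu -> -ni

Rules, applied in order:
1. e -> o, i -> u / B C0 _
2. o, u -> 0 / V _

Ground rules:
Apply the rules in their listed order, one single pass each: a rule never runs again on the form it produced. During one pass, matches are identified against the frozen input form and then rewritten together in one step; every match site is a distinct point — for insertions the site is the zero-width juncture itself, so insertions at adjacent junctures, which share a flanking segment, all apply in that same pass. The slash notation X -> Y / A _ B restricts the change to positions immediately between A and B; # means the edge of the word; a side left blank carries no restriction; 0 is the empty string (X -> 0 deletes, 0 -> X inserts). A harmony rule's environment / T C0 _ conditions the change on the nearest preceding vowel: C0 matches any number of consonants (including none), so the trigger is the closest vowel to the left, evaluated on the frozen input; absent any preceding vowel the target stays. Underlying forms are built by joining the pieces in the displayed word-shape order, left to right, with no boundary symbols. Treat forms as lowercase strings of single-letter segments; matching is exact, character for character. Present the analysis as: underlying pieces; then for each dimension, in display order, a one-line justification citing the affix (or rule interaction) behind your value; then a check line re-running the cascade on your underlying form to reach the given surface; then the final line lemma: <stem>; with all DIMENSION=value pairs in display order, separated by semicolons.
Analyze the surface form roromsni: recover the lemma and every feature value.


underlying: ro-rem-s-ni
SUR=em - signalled by the affix -s
VEL=ma - signalled by the affix ro-
MOD=gu - signalled by the affix -ni
check: roremsni -> roromsni -> roromsni
lemma: rem; SUR=em; VEL=ma; MOD=gu


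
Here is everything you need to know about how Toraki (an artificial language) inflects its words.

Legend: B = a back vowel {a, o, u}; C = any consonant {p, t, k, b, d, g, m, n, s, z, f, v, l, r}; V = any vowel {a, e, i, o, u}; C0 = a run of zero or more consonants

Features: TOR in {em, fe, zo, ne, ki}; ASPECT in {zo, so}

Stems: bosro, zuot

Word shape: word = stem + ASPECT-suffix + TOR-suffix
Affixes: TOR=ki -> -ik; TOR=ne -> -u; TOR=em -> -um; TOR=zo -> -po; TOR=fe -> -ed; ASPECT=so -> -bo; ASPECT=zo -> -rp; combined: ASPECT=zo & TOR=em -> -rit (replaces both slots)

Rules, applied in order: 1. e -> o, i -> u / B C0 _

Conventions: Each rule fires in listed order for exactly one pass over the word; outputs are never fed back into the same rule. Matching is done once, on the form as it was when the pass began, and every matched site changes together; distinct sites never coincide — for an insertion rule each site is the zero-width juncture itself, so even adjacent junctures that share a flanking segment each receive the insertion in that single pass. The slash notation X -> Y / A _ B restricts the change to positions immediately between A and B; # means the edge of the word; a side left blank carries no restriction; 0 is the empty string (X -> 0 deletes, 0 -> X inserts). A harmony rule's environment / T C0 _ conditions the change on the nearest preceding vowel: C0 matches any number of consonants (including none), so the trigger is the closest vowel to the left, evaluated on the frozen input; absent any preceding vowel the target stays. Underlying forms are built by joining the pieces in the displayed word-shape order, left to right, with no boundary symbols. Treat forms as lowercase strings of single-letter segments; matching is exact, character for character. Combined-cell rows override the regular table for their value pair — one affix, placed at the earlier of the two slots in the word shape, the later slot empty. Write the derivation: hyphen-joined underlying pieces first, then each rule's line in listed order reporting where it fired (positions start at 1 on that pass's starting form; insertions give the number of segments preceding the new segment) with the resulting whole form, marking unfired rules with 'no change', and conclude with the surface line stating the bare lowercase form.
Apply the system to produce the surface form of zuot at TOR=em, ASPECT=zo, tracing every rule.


underlying: zuot-rit
1. e -> o, i -> u / B C0 _: fires at position(s) 6: zuotrut
surface: zuotrut


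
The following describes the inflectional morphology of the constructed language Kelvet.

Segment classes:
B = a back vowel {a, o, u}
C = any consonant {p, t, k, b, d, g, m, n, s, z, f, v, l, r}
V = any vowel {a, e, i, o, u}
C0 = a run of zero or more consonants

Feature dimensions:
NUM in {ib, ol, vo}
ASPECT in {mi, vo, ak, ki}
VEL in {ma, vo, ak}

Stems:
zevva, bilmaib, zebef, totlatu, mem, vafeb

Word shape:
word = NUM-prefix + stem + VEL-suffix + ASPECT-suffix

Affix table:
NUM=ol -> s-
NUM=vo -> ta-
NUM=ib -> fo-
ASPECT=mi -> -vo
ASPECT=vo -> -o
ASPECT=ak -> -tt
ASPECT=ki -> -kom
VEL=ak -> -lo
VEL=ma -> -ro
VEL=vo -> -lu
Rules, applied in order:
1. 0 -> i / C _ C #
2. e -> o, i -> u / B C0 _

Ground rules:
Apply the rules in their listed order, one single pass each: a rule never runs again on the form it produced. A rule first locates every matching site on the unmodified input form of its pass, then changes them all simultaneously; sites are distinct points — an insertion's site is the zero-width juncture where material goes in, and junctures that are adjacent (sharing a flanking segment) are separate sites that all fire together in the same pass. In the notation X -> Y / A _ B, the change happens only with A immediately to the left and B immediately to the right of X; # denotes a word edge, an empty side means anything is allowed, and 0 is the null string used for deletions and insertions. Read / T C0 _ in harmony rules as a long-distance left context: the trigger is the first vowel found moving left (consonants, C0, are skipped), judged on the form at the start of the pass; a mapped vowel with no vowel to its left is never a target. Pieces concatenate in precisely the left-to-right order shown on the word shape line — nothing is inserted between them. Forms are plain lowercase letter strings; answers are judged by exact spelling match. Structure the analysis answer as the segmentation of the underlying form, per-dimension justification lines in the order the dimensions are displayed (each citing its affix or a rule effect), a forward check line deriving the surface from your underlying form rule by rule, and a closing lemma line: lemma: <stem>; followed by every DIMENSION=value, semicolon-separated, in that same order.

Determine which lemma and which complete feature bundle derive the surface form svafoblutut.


underlying: s-vafeb-lu-tt
NUM=ol - signalled by the affix s-
ASPECT=ak - signalled by the affix -tt
VEL=vo - signalled by the affix -lu
check: svafeblutt -> svafeblutit -> svafoblutut
lemma: vafeb; NUM=ol; ASPECT=ak; VEL=vo


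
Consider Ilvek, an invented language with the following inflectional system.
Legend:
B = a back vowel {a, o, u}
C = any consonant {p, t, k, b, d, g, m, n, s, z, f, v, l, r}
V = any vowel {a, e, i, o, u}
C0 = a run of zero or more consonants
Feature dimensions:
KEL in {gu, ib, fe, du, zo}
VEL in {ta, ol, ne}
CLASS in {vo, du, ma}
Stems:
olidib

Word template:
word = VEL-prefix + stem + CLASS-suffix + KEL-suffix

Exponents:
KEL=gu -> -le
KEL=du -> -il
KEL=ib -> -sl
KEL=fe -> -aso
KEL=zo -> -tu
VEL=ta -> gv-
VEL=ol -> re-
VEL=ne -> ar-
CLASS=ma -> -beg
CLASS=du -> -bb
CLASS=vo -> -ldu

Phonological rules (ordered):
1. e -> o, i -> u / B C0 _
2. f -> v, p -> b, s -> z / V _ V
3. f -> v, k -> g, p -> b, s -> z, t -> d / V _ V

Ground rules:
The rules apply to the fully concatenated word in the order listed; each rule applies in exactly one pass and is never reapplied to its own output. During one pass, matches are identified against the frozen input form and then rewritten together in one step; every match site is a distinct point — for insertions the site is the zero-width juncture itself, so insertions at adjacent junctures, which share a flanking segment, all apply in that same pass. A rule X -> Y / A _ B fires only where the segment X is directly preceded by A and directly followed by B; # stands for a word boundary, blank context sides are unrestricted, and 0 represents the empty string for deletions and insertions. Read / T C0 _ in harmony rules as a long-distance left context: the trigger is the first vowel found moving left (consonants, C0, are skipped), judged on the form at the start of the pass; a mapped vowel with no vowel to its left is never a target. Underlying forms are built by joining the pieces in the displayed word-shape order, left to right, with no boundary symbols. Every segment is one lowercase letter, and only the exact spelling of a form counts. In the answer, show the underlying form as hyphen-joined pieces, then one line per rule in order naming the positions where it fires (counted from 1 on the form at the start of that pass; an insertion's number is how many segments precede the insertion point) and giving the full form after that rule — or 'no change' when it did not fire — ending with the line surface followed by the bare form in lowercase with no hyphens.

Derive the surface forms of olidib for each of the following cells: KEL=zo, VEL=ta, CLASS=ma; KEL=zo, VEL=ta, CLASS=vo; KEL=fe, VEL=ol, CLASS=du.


cell KEL=zo, VEL=ta, CLASS=ma:
underlying: gv-olidib-beg-tu
1. e -> o, i -> u / B C0 _: fires at position(s) 5: gvoludibbegtu
2. f -> v, p -> b, s -> z / V _ V: no change
3. f -> v, k -> g, p -> b, s -> z, t -> d / V _ V: no change
surface: gvoludibbegtu

cell KEL=zo, VEL=ta, CLASS=vo:
underlying: gv-olidib-ldu-tu
1. e -> o, i -> u / B C0 _: fires at position(s) 5: gvoludibldutu
2. f -> v, p -> b, s -> z / V _ V: no change
3. f -> v, k -> g, p -> b, s -> z, t -> d / V _ V: fires at position(s) 12: gvoludibldudu
surface: gvoludibldudu

cell KEL=fe, VEL=ol, CLASS=du:
underlying: re-olidib-bb-aso
1. e -> o, i -> u / B C0 _: fires at position(s) 5: reoludibbbaso
2. f -> v, p -> b, s -> z / V _ V: fires at position(s) 12: reoludibbbazo
3. f -> v, k -> g, p -> b, s -> z, t -> d / V _ V: no change
surface: reoludibbbazo


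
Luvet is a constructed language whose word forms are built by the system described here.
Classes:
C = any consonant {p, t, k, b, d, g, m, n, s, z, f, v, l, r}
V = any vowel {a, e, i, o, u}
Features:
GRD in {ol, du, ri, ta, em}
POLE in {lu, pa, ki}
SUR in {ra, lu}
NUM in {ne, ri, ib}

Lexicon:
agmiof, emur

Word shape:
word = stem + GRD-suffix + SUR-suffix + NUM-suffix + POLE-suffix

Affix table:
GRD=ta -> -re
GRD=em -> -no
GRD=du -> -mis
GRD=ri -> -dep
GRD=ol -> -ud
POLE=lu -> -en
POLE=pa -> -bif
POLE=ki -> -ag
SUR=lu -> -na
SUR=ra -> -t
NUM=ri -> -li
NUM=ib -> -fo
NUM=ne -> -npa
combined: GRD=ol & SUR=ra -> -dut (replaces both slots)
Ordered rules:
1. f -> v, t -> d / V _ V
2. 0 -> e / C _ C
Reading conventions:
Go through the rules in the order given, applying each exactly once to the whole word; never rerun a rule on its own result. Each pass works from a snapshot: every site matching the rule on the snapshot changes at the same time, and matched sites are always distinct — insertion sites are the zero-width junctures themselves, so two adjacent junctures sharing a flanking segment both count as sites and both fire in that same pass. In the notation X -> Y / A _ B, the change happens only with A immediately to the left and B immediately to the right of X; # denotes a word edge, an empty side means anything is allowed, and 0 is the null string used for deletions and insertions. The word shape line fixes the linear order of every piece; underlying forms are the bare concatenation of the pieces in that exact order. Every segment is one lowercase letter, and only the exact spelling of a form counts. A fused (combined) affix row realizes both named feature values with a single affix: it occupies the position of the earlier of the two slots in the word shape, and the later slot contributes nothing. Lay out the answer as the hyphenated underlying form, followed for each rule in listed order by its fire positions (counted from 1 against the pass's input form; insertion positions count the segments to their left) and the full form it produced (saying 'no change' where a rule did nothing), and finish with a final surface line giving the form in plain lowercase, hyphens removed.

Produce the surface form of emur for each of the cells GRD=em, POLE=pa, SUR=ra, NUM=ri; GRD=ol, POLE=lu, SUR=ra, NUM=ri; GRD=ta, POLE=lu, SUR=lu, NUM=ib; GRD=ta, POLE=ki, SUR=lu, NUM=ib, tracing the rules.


cell GRD=em, POLE=pa, SUR=ra, NUM=ri:
underlying: emur-no-t-li-bif
1. f -> v, t -> d / V _ V: no change
2. 0 -> e / C _ C: inserts after position(s) 4, 7: emurenotelibif
surface: emurenotelibif

cell GRD=ol, POLE=lu, SUR=ra, NUM=ri:
underlying: emur-dut-li-en
1. f -> v, t -> d / V _ V: no change
2. 0 -> e / C _ C: inserts after position(s) 4, 7: emuredutelien
surface: emuredutelien

cell GRD=ta, POLE=lu, SUR=lu, NUM=ib:
underlying: emur-re-na-fo-en
1. f -> v, t -> d / V _ V: fires at position(s) 9: emurrenavoen
2. 0 -> e / C _ C: inserts after position(s) 4: emurerenavoen
surface: emurerenavoen

cell GRD=ta, POLE=ki, SUR=lu, NUM=ib:
underlying: emur-re-na-fo-ag
1. f -> v, t -> d / V _ V: fires at position(s) 9: emurrenavoag
2. 0 -> e / C _ C: inserts after position(s) 4: emurerenavoag
surface: emurerenavoag


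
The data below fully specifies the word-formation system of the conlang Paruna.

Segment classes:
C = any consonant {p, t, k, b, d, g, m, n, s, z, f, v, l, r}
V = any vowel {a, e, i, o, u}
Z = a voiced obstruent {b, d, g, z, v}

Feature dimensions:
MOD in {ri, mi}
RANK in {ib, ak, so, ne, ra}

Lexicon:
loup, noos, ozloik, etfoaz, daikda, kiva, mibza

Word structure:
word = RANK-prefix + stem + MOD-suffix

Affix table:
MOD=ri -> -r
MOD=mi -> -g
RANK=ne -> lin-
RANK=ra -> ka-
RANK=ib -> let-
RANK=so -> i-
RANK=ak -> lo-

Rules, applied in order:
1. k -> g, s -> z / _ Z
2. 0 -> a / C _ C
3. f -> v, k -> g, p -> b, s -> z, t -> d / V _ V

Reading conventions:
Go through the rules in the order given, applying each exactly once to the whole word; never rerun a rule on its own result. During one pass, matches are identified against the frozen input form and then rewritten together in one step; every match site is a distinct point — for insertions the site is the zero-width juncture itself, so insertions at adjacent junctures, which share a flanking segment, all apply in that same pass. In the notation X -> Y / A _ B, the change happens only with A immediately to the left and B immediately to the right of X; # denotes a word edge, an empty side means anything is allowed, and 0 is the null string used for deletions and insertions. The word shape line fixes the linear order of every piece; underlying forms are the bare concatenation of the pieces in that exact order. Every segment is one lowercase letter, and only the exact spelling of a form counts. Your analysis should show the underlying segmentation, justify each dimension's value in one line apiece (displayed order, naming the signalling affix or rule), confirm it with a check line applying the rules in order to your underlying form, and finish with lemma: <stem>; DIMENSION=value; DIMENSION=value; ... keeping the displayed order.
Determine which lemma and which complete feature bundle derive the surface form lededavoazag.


underlying: let-etfoaz-g
MOD=mi - signalled by the affix -g
RANK=ib - signalled by the affix let-
check: letetfoazg -> letetfoazg -> letetafoazag -> lededavoazag
lemma: etfoaz; MOD=mi; RANK=ib


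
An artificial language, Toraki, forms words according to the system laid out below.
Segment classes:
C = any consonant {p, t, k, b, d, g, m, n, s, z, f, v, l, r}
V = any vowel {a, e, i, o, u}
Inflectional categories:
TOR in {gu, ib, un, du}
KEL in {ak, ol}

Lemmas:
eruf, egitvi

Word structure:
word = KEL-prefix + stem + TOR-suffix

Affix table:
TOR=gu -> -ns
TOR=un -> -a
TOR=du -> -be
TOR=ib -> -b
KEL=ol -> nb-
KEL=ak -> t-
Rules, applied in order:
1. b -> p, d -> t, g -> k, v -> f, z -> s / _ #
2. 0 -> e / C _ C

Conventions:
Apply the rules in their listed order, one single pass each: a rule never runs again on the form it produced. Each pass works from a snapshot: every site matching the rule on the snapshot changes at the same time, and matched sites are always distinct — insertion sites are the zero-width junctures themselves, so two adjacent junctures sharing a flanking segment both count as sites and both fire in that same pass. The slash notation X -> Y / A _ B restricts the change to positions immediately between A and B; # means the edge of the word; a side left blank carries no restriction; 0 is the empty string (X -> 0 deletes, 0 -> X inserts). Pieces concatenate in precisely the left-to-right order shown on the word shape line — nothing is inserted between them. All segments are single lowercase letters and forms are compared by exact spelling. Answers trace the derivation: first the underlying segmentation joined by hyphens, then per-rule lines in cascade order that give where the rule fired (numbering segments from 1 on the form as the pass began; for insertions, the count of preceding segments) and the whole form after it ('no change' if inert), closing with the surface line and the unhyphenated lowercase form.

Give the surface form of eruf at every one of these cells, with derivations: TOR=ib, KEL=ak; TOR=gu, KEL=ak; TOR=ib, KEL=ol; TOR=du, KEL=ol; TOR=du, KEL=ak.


cell TOR=ib, KEL=ak:
underlying: t-eruf-b
1. b -> p, d -> t, g -> k, v -> f, z -> s / _ #: fires at position(s) 6: terufp
2. 0 -> e / C _ C: inserts after position(s) 5: terufep
surface: terufep

cell TOR=gu, KEL=ak:
underlying: t-eruf-ns
1. b -> p, d -> t, g -> k, v -> f, z -> s / _ #: no change
2. 0 -> e / C _ C: inserts after position(s) 5, 6: terufenes
surface: terufenes

cell TOR=ib, KEL=ol:
underlying: nb-eruf-b
1. b -> p, d -> t, g -> k, v -> f, z -> s / _ #: fires at position(s) 7: nberufp
2. 0 -> e / C _ C: inserts after position(s) 1, 6: neberufep
surface: neberufep

cell TOR=du, KEL=ol:
underlying: nb-eruf-be
1. b -> p, d -> t, g -> k, v -> f, z -> s / _ #: no change
2. 0 -> e / C _ C: inserts after position(s) 1, 6: neberufebe
surface: neberufebe

cell TOR=du, KEL=ak:
underlying: t-eruf-be
1. b -> p, d -> t, g -> k, v -> f, z -> s / _ #: no change
2. 0 -> e / C _ C: inserts after position(s) 5: terufebe
surface: terufebe


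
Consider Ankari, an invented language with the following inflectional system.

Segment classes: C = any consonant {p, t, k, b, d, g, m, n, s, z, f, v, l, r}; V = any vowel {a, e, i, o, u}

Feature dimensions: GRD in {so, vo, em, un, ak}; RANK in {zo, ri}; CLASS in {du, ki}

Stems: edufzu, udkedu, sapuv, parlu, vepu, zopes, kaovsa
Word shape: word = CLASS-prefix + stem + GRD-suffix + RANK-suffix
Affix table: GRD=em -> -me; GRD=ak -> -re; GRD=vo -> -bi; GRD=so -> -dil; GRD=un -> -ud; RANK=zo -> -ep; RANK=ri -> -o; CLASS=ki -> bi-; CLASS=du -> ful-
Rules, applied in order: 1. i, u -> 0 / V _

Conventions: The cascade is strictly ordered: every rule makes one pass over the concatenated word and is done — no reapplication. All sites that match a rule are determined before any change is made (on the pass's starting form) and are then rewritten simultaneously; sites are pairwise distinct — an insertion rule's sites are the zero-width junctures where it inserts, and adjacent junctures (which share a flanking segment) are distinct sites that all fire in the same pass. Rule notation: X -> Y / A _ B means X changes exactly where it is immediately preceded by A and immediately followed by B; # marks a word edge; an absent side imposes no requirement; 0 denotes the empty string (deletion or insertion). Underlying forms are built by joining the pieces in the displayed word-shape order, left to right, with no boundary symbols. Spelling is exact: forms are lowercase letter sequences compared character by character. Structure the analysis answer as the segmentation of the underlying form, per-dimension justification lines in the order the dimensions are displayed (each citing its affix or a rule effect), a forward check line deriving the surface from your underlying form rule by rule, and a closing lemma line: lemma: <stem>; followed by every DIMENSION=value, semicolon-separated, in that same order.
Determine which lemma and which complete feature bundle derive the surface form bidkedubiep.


underlying: bi-udkedu-bi-ep
GRD=vo - signalled by the affix -bi
RANK=zo - signalled by the affix -ep
CLASS=ki - signalled by the affix bi-
check: biudkedubiep -> bidkedubiep
lemma: udkedu; GRD=vo; RANK=zo; CLASS=ki


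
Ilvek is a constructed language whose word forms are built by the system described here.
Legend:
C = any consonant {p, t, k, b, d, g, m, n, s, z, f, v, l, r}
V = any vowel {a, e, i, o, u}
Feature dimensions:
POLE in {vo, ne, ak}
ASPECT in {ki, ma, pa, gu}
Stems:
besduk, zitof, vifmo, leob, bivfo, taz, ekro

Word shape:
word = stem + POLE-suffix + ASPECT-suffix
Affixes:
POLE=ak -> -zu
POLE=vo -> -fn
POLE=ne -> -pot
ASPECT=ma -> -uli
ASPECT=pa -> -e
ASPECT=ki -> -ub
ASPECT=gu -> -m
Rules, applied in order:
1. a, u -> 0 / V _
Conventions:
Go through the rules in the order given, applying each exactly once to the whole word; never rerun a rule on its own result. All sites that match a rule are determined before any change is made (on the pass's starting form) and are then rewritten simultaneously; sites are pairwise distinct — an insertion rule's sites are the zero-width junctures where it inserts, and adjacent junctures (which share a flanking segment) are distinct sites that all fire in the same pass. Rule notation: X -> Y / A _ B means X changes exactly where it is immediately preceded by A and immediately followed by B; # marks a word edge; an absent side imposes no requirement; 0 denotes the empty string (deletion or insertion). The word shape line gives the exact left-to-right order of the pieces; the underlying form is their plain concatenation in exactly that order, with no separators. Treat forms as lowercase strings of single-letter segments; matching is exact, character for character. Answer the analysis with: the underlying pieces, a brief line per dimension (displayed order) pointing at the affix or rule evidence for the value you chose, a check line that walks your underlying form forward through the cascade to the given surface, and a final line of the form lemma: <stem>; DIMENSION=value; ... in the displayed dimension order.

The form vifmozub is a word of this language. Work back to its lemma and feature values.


underlying: vifmo-zu-ub
POLE=ak - signalled by the affix -zu
ASPECT=ki - signalled by the affix -ub
check: vifmozuub -> vifmozub
lemma: vifmo; POLE=ak; ASPECT=ki


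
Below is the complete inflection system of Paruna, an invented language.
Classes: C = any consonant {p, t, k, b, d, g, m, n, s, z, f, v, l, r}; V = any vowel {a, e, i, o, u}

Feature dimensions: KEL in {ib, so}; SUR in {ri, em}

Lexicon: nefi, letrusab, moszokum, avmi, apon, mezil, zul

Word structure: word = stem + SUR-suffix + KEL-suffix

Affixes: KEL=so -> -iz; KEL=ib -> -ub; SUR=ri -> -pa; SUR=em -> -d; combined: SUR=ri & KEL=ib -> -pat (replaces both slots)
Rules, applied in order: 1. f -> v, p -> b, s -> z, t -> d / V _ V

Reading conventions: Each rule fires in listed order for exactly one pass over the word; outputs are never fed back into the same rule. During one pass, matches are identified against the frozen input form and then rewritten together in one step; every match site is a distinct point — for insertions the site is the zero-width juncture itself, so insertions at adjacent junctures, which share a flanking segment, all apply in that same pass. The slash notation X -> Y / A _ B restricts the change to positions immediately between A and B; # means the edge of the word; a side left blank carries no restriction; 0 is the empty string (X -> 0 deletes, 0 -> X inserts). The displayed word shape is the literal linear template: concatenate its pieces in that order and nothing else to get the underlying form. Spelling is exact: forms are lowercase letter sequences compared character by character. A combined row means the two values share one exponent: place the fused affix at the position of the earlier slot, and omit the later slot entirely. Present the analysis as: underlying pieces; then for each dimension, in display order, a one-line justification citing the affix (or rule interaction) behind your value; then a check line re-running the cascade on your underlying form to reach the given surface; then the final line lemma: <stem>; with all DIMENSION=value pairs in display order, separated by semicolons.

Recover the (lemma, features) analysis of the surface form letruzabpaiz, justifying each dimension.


underlying: letrusab-pa-iz
KEL=so - signalled by the affix -iz
SUR=ri - signalled by the affix -pa
check: letrusabpaiz -> letruzabpaiz
lemma: letrusab; KEL=so; SUR=ri


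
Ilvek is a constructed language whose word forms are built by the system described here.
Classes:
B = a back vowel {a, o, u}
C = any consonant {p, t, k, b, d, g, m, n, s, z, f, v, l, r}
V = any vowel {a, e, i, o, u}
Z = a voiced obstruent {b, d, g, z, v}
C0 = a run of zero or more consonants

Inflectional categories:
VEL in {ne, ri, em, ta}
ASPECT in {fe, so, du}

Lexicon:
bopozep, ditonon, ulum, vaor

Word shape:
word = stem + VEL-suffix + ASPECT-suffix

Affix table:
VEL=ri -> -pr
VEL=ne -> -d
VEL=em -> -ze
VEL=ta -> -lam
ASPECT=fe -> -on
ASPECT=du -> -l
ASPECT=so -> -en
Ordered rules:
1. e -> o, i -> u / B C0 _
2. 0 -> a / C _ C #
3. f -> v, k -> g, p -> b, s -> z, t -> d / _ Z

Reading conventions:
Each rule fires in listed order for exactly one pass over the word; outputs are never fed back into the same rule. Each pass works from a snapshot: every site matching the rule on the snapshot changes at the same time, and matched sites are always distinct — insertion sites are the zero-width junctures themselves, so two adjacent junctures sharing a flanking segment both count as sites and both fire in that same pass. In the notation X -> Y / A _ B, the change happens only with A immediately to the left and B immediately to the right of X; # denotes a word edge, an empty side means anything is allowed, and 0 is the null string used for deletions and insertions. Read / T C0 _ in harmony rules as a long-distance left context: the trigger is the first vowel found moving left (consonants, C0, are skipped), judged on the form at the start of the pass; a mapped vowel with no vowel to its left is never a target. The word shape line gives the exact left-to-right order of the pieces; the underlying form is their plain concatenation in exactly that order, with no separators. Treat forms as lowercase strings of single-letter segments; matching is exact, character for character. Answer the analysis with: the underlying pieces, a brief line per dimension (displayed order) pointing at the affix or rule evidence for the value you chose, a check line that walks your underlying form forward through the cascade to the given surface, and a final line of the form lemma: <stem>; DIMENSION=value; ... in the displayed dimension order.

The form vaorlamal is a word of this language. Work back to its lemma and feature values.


underlying: vaor-lam-l
VEL=ta - signalled by the affix -lam
ASPECT=du - signalled by the affix -l
check: vaorlaml -> vaorlaml -> vaorlamal -> vaorlamal
lemma: vaor; VEL=ta; ASPECT=du


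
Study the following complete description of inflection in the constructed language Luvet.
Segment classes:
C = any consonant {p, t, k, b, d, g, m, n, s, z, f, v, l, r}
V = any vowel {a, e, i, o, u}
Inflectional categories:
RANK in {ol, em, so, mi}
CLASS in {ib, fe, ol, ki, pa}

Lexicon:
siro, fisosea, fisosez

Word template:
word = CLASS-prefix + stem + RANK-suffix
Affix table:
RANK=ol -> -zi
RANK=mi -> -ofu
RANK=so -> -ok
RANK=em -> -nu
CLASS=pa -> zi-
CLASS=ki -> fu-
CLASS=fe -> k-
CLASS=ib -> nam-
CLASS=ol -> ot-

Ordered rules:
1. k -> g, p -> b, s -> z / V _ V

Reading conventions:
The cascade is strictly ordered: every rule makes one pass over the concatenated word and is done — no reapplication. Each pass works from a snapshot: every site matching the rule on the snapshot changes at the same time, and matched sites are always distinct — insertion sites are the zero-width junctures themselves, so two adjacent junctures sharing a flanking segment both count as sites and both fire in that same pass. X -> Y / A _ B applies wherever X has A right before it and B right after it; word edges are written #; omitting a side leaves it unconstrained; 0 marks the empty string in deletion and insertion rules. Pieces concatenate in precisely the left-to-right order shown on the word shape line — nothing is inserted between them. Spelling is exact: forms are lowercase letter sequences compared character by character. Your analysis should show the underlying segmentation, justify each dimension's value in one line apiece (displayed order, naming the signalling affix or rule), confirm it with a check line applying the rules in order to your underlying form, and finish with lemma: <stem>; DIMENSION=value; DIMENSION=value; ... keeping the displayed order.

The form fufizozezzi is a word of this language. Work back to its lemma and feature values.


underlying: fu-fisosez-zi
RANK=ol - signalled by the affix -zi
CLASS=ki - signalled by the affix fu-
check: fufisosezzi -> fufizozezzi
lemma: fisosez; RANK=ol; CLASS=ki


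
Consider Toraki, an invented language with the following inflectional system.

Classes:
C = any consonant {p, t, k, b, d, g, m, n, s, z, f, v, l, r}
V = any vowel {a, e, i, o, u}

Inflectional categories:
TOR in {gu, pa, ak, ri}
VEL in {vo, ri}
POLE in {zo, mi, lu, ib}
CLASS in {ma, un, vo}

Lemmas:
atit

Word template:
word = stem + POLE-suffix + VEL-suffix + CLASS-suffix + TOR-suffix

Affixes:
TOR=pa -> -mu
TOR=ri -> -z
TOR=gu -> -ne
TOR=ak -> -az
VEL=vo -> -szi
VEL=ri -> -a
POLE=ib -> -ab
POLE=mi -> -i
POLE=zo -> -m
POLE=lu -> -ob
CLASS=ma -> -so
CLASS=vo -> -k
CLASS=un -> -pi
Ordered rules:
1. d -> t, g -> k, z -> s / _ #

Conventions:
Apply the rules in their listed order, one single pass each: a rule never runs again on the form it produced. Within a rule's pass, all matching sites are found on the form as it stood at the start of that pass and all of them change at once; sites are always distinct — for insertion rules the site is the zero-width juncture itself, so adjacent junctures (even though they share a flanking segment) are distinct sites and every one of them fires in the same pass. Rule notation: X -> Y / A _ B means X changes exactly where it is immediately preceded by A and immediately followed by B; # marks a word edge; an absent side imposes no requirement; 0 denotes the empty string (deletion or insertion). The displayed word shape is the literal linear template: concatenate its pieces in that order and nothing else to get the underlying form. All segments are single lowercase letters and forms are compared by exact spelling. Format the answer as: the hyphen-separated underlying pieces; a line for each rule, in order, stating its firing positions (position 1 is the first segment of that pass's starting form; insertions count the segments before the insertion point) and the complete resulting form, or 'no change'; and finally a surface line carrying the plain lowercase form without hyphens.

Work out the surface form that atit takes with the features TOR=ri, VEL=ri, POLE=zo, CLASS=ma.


underlying: atit-m-a-so-z
1. d -> t, g -> k, z -> s / _ #: fires at position(s) 9: atitmasos
surface: atitmasos


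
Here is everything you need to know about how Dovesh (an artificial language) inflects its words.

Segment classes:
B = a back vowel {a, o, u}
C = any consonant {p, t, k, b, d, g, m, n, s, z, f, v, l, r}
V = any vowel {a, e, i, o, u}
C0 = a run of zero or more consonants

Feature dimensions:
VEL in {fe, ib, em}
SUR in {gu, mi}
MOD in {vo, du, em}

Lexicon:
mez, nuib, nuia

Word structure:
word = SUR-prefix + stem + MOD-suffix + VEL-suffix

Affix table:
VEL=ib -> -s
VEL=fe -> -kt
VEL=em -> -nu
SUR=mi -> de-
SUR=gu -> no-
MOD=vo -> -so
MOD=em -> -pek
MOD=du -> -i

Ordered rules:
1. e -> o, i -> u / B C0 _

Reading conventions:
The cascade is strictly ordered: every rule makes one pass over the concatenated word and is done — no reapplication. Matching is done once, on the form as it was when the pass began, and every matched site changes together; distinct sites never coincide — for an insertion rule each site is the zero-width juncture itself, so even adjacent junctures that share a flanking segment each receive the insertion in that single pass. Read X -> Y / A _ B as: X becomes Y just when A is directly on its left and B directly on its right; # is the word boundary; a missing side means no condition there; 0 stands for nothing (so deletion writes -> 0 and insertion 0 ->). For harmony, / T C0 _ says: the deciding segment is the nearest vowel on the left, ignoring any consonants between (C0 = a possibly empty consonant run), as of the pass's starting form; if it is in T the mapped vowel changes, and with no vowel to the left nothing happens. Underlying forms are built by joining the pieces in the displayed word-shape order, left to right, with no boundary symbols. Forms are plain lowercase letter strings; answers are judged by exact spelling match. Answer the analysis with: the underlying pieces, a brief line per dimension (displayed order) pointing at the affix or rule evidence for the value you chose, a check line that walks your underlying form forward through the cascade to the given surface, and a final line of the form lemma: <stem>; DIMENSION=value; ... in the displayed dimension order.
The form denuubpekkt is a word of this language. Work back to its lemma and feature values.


underlying: de-nuib-pek-kt
VEL=fe - signalled by the affix -kt
SUR=mi - signalled by the affix de-
MOD=em - signalled by the affix -pek
check: denuibpekkt -> denuubpekkt
lemma: nuib; VEL=fe; SUR=mi; MOD=em


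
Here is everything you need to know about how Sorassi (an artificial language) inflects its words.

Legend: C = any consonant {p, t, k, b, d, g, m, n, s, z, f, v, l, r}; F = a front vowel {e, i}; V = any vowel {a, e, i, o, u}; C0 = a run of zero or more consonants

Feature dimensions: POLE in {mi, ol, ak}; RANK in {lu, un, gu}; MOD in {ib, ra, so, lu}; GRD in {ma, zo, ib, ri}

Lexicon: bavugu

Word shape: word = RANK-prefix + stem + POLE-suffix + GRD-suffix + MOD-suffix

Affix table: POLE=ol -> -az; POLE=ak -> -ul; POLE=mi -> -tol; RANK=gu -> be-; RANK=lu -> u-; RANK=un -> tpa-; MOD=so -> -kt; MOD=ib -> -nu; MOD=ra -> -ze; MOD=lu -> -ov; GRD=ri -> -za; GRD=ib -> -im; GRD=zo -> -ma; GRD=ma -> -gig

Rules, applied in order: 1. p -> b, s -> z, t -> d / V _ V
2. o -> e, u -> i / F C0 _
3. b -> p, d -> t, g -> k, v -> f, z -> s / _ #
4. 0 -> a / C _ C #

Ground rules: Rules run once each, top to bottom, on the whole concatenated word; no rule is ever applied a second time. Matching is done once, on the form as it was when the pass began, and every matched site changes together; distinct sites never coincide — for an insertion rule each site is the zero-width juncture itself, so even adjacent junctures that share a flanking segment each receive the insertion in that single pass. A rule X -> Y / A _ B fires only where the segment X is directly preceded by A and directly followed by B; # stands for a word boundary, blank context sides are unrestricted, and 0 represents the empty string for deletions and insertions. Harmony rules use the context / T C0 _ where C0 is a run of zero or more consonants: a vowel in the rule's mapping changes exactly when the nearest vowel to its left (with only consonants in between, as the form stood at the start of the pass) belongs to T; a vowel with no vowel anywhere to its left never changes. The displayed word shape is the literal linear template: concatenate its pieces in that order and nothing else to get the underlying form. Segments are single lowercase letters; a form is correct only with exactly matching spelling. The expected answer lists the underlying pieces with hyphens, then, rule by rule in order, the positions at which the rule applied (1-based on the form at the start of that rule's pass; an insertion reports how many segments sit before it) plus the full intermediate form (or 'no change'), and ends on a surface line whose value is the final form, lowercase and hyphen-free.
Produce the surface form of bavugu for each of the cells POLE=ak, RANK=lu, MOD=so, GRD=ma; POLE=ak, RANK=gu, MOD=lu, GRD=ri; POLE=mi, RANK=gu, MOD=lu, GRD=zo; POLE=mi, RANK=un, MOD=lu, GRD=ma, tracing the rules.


cell POLE=ak, RANK=lu, MOD=so, GRD=ma:
underlying: u-bavugu-ul-gig-kt
1. p -> b, s -> z, t -> d / V _ V: no change
2. o -> e, u -> i / F C0 _: no change
3. b -> p, d -> t, g -> k, v -> f, z -> s / _ #: no change
4. 0 -> a / C _ C #: inserts after position(s) 13: ubavuguulgigkat
surface: ubavuguulgigkat

cell POLE=ak, RANK=gu, MOD=lu, GRD=ri:
underlying: be-bavugu-ul-za-ov
1. p -> b, s -> z, t -> d / V _ V: no change
2. o -> e, u -> i / F C0 _: no change
3. b -> p, d -> t, g -> k, v -> f, z -> s / _ #: fires at position(s) 14: bebavuguulzaof
4. 0 -> a / C _ C #: no change
surface: bebavuguulzaof

cell POLE=mi, RANK=gu, MOD=lu, GRD=zo:
underlying: be-bavugu-tol-ma-ov
1. p -> b, s -> z, t -> d / V _ V: fires at position(s) 9: bebavugudolmaov
2. o -> e, u -> i / F C0 _: no change
3. b -> p, d -> t, g -> k, v -> f, z -> s / _ #: fires at position(s) 15: bebavugudolmaof
4. 0 -> a / C _ C #: no change
surface: bebavugudolmaof

cell POLE=mi, RANK=un, MOD=lu, GRD=ma:
underlying: tpa-bavugu-tol-gig-ov
1. p -> b, s -> z, t -> d / V _ V: fires at position(s) 10: tpabavugudolgigov
2. o -> e, u -> i / F C0 _: fires at position(s) 16: tpabavugudolgigev
3. b -> p, d -> t, g -> k, v -> f, z -> s / _ #: fires at position(s) 17: tpabavugudolgigef
4. 0 -> a / C _ C #: no change
surface: tpabavugudolgigef
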